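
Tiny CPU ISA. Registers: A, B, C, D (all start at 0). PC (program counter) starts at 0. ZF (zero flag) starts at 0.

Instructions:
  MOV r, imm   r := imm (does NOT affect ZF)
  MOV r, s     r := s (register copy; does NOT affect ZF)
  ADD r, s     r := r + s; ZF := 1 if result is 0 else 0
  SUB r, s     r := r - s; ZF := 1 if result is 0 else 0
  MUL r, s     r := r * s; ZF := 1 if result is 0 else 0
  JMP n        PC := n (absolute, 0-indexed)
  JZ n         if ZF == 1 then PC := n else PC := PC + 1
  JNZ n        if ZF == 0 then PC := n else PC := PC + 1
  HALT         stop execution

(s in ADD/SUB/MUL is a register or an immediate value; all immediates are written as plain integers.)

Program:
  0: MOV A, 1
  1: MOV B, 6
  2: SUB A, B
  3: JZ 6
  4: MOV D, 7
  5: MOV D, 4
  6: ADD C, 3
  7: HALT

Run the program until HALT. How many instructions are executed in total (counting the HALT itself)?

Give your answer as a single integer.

Step 1: PC=0 exec 'MOV A, 1'. After: A=1 B=0 C=0 D=0 ZF=0 PC=1
Step 2: PC=1 exec 'MOV B, 6'. After: A=1 B=6 C=0 D=0 ZF=0 PC=2
Step 3: PC=2 exec 'SUB A, B'. After: A=-5 B=6 C=0 D=0 ZF=0 PC=3
Step 4: PC=3 exec 'JZ 6'. After: A=-5 B=6 C=0 D=0 ZF=0 PC=4
Step 5: PC=4 exec 'MOV D, 7'. After: A=-5 B=6 C=0 D=7 ZF=0 PC=5
Step 6: PC=5 exec 'MOV D, 4'. After: A=-5 B=6 C=0 D=4 ZF=0 PC=6
Step 7: PC=6 exec 'ADD C, 3'. After: A=-5 B=6 C=3 D=4 ZF=0 PC=7
Step 8: PC=7 exec 'HALT'. After: A=-5 B=6 C=3 D=4 ZF=0 PC=7 HALTED
Total instructions executed: 8

Answer: 8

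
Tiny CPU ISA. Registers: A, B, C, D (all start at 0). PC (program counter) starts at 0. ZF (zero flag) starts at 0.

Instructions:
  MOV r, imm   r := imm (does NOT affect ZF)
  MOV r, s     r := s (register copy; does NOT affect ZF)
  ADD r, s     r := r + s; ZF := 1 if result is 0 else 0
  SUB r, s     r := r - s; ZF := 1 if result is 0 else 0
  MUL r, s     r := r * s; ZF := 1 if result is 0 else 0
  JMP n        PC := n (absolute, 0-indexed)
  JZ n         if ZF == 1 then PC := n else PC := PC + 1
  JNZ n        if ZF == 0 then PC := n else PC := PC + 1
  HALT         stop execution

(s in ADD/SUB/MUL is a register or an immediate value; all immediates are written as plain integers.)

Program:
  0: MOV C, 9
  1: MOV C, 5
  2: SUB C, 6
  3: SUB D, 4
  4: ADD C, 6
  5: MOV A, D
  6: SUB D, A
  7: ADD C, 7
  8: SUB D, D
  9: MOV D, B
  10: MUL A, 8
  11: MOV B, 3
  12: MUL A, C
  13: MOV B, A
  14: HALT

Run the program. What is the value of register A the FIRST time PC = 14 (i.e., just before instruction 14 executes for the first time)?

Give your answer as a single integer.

Step 1: PC=0 exec 'MOV C, 9'. After: A=0 B=0 C=9 D=0 ZF=0 PC=1
Step 2: PC=1 exec 'MOV C, 5'. After: A=0 B=0 C=5 D=0 ZF=0 PC=2
Step 3: PC=2 exec 'SUB C, 6'. After: A=0 B=0 C=-1 D=0 ZF=0 PC=3
Step 4: PC=3 exec 'SUB D, 4'. After: A=0 B=0 C=-1 D=-4 ZF=0 PC=4
Step 5: PC=4 exec 'ADD C, 6'. After: A=0 B=0 C=5 D=-4 ZF=0 PC=5
Step 6: PC=5 exec 'MOV A, D'. After: A=-4 B=0 C=5 D=-4 ZF=0 PC=6
Step 7: PC=6 exec 'SUB D, A'. After: A=-4 B=0 C=5 D=0 ZF=1 PC=7
Step 8: PC=7 exec 'ADD C, 7'. After: A=-4 B=0 C=12 D=0 ZF=0 PC=8
Step 9: PC=8 exec 'SUB D, D'. After: A=-4 B=0 C=12 D=0 ZF=1 PC=9
Step 10: PC=9 exec 'MOV D, B'. After: A=-4 B=0 C=12 D=0 ZF=1 PC=10
Step 11: PC=10 exec 'MUL A, 8'. After: A=-32 B=0 C=12 D=0 ZF=0 PC=11
Step 12: PC=11 exec 'MOV B, 3'. After: A=-32 B=3 C=12 D=0 ZF=0 PC=12
Step 13: PC=12 exec 'MUL A, C'. After: A=-384 B=3 C=12 D=0 ZF=0 PC=13
Step 14: PC=13 exec 'MOV B, A'. After: A=-384 B=-384 C=12 D=0 ZF=0 PC=14
First time PC=14: A=-384

-384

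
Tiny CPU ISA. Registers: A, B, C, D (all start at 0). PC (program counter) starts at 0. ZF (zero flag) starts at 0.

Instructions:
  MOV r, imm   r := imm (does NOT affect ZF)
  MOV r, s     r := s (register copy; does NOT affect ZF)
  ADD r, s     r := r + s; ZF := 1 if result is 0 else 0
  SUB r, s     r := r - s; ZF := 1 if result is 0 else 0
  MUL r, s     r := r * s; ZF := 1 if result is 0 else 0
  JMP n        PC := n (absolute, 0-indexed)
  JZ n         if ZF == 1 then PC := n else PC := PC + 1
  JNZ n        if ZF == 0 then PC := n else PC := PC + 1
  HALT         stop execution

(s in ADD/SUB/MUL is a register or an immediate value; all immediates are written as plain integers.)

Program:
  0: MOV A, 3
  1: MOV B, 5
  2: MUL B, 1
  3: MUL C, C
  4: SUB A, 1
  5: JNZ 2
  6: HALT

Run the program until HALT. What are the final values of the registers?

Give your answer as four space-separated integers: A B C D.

Answer: 0 5 0 0

Derivation:
Step 1: PC=0 exec 'MOV A, 3'. After: A=3 B=0 C=0 D=0 ZF=0 PC=1
Step 2: PC=1 exec 'MOV B, 5'. After: A=3 B=5 C=0 D=0 ZF=0 PC=2
Step 3: PC=2 exec 'MUL B, 1'. After: A=3 B=5 C=0 D=0 ZF=0 PC=3
Step 4: PC=3 exec 'MUL C, C'. After: A=3 B=5 C=0 D=0 ZF=1 PC=4
Step 5: PC=4 exec 'SUB A, 1'. After: A=2 B=5 C=0 D=0 ZF=0 PC=5
Step 6: PC=5 exec 'JNZ 2'. After: A=2 B=5 C=0 D=0 ZF=0 PC=2
Step 7: PC=2 exec 'MUL B, 1'. After: A=2 B=5 C=0 D=0 ZF=0 PC=3
Step 8: PC=3 exec 'MUL C, C'. After: A=2 B=5 C=0 D=0 ZF=1 PC=4
Step 9: PC=4 exec 'SUB A, 1'. After: A=1 B=5 C=0 D=0 ZF=0 PC=5
Step 10: PC=5 exec 'JNZ 2'. After: A=1 B=5 C=0 D=0 ZF=0 PC=2
Step 11: PC=2 exec 'MUL B, 1'. After: A=1 B=5 C=0 D=0 ZF=0 PC=3
Step 12: PC=3 exec 'MUL C, C'. After: A=1 B=5 C=0 D=0 ZF=1 PC=4
Step 13: PC=4 exec 'SUB A, 1'. After: A=0 B=5 C=0 D=0 ZF=1 PC=5
Step 14: PC=5 exec 'JNZ 2'. After: A=0 B=5 C=0 D=0 ZF=1 PC=6
Step 15: PC=6 exec 'HALT'. After: A=0 B=5 C=0 D=0 ZF=1 PC=6 HALTED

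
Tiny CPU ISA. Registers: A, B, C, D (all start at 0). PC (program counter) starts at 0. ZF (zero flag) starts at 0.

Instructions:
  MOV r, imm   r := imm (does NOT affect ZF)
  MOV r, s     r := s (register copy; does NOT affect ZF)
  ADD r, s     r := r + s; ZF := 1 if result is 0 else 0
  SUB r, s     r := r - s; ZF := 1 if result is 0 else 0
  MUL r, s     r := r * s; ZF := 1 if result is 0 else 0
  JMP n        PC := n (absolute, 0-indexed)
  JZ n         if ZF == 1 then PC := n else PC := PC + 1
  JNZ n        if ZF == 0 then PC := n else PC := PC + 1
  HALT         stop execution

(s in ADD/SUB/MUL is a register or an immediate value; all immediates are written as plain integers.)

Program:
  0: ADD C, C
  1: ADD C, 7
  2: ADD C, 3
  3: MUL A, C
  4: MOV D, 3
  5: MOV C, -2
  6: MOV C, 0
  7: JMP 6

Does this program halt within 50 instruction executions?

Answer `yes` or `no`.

Step 1: PC=0 exec 'ADD C, C'. After: A=0 B=0 C=0 D=0 ZF=1 PC=1
Step 2: PC=1 exec 'ADD C, 7'. After: A=0 B=0 C=7 D=0 ZF=0 PC=2
Step 3: PC=2 exec 'ADD C, 3'. After: A=0 B=0 C=10 D=0 ZF=0 PC=3
Step 4: PC=3 exec 'MUL A, C'. After: A=0 B=0 C=10 D=0 ZF=1 PC=4
Step 5: PC=4 exec 'MOV D, 3'. After: A=0 B=0 C=10 D=3 ZF=1 PC=5
Step 6: PC=5 exec 'MOV C, -2'. After: A=0 B=0 C=-2 D=3 ZF=1 PC=6
Step 7: PC=6 exec 'MOV C, 0'. After: A=0 B=0 C=0 D=3 ZF=1 PC=7
Step 8: PC=7 exec 'JMP 6'. After: A=0 B=0 C=0 D=3 ZF=1 PC=6
Step 9: PC=6 exec 'MOV C, 0'. After: A=0 B=0 C=0 D=3 ZF=1 PC=7
State after step 9 equals state after step 7: the program is in a cycle of length 2 and will never halt.

Answer: no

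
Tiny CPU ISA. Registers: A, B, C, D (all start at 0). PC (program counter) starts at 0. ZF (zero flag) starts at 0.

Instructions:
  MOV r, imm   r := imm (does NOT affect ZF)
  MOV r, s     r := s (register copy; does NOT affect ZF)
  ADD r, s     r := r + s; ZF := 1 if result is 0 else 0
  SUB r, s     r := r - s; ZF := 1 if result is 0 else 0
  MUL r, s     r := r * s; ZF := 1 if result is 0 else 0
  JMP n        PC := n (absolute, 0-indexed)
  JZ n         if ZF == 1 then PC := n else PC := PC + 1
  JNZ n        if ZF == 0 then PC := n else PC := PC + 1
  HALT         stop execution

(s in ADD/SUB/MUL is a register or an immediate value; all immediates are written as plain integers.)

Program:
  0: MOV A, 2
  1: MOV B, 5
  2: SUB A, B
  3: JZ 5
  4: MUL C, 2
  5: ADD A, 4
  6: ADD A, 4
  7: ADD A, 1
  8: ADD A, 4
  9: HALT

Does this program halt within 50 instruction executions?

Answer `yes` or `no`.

Step 1: PC=0 exec 'MOV A, 2'. After: A=2 B=0 C=0 D=0 ZF=0 PC=1
Step 2: PC=1 exec 'MOV B, 5'. After: A=2 B=5 C=0 D=0 ZF=0 PC=2
Step 3: PC=2 exec 'SUB A, B'. After: A=-3 B=5 C=0 D=0 ZF=0 PC=3
Step 4: PC=3 exec 'JZ 5'. After: A=-3 B=5 C=0 D=0 ZF=0 PC=4
Step 5: PC=4 exec 'MUL C, 2'. After: A=-3 B=5 C=0 D=0 ZF=1 PC=5
Step 6: PC=5 exec 'ADD A, 4'. After: A=1 B=5 C=0 D=0 ZF=0 PC=6
Step 7: PC=6 exec 'ADD A, 4'. After: A=5 B=5 C=0 D=0 ZF=0 PC=7
Step 8: PC=7 exec 'ADD A, 1'. After: A=6 B=5 C=0 D=0 ZF=0 PC=8
Step 9: PC=8 exec 'ADD A, 4'. After: A=10 B=5 C=0 D=0 ZF=0 PC=9
Step 10: PC=9 exec 'HALT'. After: A=10 B=5 C=0 D=0 ZF=0 PC=9 HALTED

Answer: yes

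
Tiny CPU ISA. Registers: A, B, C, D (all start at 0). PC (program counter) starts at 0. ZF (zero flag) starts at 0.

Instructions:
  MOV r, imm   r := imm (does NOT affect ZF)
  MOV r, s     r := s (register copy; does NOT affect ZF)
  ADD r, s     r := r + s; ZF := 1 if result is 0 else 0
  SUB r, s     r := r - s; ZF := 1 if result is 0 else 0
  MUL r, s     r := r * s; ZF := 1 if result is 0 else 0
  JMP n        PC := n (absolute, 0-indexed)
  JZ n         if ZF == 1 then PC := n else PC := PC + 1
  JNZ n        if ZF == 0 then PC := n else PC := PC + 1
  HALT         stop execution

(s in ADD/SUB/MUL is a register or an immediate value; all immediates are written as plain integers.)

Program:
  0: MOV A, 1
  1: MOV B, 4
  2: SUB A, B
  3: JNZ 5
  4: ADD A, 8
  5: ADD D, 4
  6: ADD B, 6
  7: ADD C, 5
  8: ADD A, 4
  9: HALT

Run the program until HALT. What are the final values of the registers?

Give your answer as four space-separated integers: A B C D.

Answer: 1 10 5 4

Derivation:
Step 1: PC=0 exec 'MOV A, 1'. After: A=1 B=0 C=0 D=0 ZF=0 PC=1
Step 2: PC=1 exec 'MOV B, 4'. After: A=1 B=4 C=0 D=0 ZF=0 PC=2
Step 3: PC=2 exec 'SUB A, B'. After: A=-3 B=4 C=0 D=0 ZF=0 PC=3
Step 4: PC=3 exec 'JNZ 5'. After: A=-3 B=4 C=0 D=0 ZF=0 PC=5
Step 5: PC=5 exec 'ADD D, 4'. After: A=-3 B=4 C=0 D=4 ZF=0 PC=6
Step 6: PC=6 exec 'ADD B, 6'. After: A=-3 B=10 C=0 D=4 ZF=0 PC=7
Step 7: PC=7 exec 'ADD C, 5'. After: A=-3 B=10 C=5 D=4 ZF=0 PC=8
Step 8: PC=8 exec 'ADD A, 4'. After: A=1 B=10 C=5 D=4 ZF=0 PC=9
Step 9: PC=9 exec 'HALT'. After: A=1 B=10 C=5 D=4 ZF=0 PC=9 HALTED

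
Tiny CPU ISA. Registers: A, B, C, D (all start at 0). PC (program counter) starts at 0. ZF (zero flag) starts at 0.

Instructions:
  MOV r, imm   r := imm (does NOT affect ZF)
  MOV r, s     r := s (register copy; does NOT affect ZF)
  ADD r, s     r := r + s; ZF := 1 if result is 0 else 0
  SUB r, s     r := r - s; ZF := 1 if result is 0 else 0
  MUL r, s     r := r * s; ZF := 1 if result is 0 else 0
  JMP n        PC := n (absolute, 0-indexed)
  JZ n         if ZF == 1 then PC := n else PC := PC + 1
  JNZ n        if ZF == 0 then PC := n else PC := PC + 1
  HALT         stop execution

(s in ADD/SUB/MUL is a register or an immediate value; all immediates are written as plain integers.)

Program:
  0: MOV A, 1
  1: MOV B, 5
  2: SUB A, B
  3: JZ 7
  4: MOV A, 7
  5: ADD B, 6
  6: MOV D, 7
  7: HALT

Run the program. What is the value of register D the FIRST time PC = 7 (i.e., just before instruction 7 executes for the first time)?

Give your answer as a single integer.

Step 1: PC=0 exec 'MOV A, 1'. After: A=1 B=0 C=0 D=0 ZF=0 PC=1
Step 2: PC=1 exec 'MOV B, 5'. After: A=1 B=5 C=0 D=0 ZF=0 PC=2
Step 3: PC=2 exec 'SUB A, B'. After: A=-4 B=5 C=0 D=0 ZF=0 PC=3
Step 4: PC=3 exec 'JZ 7'. After: A=-4 B=5 C=0 D=0 ZF=0 PC=4
Step 5: PC=4 exec 'MOV A, 7'. After: A=7 B=5 C=0 D=0 ZF=0 PC=5
Step 6: PC=5 exec 'ADD B, 6'. After: A=7 B=11 C=0 D=0 ZF=0 PC=6
Step 7: PC=6 exec 'MOV D, 7'. After: A=7 B=11 C=0 D=7 ZF=0 PC=7
First time PC=7: D=7

7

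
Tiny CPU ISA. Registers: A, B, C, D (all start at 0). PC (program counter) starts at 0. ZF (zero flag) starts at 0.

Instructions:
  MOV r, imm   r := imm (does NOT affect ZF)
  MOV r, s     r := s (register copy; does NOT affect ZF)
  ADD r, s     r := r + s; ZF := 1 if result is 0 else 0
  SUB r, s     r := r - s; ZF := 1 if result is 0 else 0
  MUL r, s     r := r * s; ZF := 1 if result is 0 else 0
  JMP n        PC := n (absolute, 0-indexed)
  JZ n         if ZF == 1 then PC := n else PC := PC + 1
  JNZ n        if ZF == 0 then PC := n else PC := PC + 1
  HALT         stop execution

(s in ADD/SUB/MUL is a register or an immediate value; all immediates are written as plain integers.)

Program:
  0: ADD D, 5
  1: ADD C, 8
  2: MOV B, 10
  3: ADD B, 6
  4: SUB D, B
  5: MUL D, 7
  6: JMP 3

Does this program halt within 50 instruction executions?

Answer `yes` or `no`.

Answer: no

Derivation:
Step 1: PC=0 exec 'ADD D, 5'. After: A=0 B=0 C=0 D=5 ZF=0 PC=1
Step 2: PC=1 exec 'ADD C, 8'. After: A=0 B=0 C=8 D=5 ZF=0 PC=2
Step 3: PC=2 exec 'MOV B, 10'. After: A=0 B=10 C=8 D=5 ZF=0 PC=3
Step 4: PC=3 exec 'ADD B, 6'. After: A=0 B=16 C=8 D=5 ZF=0 PC=4
Step 5: PC=4 exec 'SUB D, B'. After: A=0 B=16 C=8 D=-11 ZF=0 PC=5
Step 6: PC=5 exec 'MUL D, 7'. After: A=0 B=16 C=8 D=-77 ZF=0 PC=6
Step 7: PC=6 exec 'JMP 3'. After: A=0 B=16 C=8 D=-77 ZF=0 PC=3
Step 8: PC=3 exec 'ADD B, 6'. After: A=0 B=22 C=8 D=-77 ZF=0 PC=4
Step 9: PC=4 exec 'SUB D, B'. After: A=0 B=22 C=8 D=-99 ZF=0 PC=5
Step 10: PC=5 exec 'MUL D, 7'. After: A=0 B=22 C=8 D=-693 ZF=0 PC=6
Step 11: PC=6 exec 'JMP 3'. After: A=0 B=22 C=8 D=-693 ZF=0 PC=3
Step 12: PC=3 exec 'ADD B, 6'. After: A=0 B=28 C=8 D=-693 ZF=0 PC=4
Step 13: PC=4 exec 'SUB D, B'. After: A=0 B=28 C=8 D=-721 ZF=0 PC=5
Step 14: PC=5 exec 'MUL D, 7'. After: A=0 B=28 C=8 D=-5047 ZF=0 PC=6
Step 15: PC=6 exec 'JMP 3'. After: A=0 B=28 C=8 D=-5047 ZF=0 PC=3
After 50 steps: not halted. PC revisits the same instructions with no path to HALT; will never halt.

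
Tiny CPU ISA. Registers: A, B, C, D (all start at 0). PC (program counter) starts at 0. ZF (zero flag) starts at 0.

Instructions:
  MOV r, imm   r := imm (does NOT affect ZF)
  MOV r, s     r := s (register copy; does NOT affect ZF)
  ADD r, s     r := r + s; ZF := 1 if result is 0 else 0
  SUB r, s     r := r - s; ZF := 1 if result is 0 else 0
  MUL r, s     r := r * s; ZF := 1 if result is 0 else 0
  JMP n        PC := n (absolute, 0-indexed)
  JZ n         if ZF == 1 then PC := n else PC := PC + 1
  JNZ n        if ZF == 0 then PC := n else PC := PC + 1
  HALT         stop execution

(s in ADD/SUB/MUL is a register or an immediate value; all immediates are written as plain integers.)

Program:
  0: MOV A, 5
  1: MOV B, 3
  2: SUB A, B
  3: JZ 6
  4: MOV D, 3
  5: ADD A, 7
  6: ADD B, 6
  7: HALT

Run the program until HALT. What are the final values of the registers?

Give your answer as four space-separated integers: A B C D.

Answer: 9 9 0 3

Derivation:
Step 1: PC=0 exec 'MOV A, 5'. After: A=5 B=0 C=0 D=0 ZF=0 PC=1
Step 2: PC=1 exec 'MOV B, 3'. After: A=5 B=3 C=0 D=0 ZF=0 PC=2
Step 3: PC=2 exec 'SUB A, B'. After: A=2 B=3 C=0 D=0 ZF=0 PC=3
Step 4: PC=3 exec 'JZ 6'. After: A=2 B=3 C=0 D=0 ZF=0 PC=4
Step 5: PC=4 exec 'MOV D, 3'. After: A=2 B=3 C=0 D=3 ZF=0 PC=5
Step 6: PC=5 exec 'ADD A, 7'. After: A=9 B=3 C=0 D=3 ZF=0 PC=6
Step 7: PC=6 exec 'ADD B, 6'. After: A=9 B=9 C=0 D=3 ZF=0 PC=7
Step 8: PC=7 exec 'HALT'. After: A=9 B=9 C=0 D=3 ZF=0 PC=7 HALTED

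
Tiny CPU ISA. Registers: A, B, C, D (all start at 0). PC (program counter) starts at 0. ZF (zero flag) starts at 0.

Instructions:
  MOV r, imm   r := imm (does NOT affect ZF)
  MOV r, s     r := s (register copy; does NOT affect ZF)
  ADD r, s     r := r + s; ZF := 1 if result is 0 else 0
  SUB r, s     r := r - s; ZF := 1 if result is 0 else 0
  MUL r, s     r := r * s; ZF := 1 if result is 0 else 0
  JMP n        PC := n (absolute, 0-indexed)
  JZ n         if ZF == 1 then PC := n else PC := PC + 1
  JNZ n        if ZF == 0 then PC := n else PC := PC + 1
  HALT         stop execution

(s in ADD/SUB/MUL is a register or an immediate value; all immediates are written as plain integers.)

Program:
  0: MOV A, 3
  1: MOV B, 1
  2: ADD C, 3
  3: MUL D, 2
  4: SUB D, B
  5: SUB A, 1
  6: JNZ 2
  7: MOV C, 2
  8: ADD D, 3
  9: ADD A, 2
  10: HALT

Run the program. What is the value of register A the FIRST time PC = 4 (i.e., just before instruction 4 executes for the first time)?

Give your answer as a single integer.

Step 1: PC=0 exec 'MOV A, 3'. After: A=3 B=0 C=0 D=0 ZF=0 PC=1
Step 2: PC=1 exec 'MOV B, 1'. After: A=3 B=1 C=0 D=0 ZF=0 PC=2
Step 3: PC=2 exec 'ADD C, 3'. After: A=3 B=1 C=3 D=0 ZF=0 PC=3
Step 4: PC=3 exec 'MUL D, 2'. After: A=3 B=1 C=3 D=0 ZF=1 PC=4
First time PC=4: A=3

3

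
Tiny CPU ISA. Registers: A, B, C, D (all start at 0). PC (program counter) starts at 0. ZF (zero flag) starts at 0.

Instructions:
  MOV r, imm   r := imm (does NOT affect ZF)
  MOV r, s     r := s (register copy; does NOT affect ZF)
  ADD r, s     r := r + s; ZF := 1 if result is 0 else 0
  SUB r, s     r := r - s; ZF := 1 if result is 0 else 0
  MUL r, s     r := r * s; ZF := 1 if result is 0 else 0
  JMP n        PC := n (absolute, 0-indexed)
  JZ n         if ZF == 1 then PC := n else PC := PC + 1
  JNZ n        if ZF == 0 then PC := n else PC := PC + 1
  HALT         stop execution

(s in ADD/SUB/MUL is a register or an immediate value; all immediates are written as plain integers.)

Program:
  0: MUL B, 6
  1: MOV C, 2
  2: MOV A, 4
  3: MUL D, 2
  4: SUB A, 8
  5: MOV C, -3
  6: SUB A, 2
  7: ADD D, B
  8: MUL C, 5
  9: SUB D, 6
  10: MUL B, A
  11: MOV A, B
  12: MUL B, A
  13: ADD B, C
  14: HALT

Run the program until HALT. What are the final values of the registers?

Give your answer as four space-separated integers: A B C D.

Answer: 0 -15 -15 -6

Derivation:
Step 1: PC=0 exec 'MUL B, 6'. After: A=0 B=0 C=0 D=0 ZF=1 PC=1
Step 2: PC=1 exec 'MOV C, 2'. After: A=0 B=0 C=2 D=0 ZF=1 PC=2
Step 3: PC=2 exec 'MOV A, 4'. After: A=4 B=0 C=2 D=0 ZF=1 PC=3
Step 4: PC=3 exec 'MUL D, 2'. After: A=4 B=0 C=2 D=0 ZF=1 PC=4
Step 5: PC=4 exec 'SUB A, 8'. After: A=-4 B=0 C=2 D=0 ZF=0 PC=5
Step 6: PC=5 exec 'MOV C, -3'. After: A=-4 B=0 C=-3 D=0 ZF=0 PC=6
Step 7: PC=6 exec 'SUB A, 2'. After: A=-6 B=0 C=-3 D=0 ZF=0 PC=7
Step 8: PC=7 exec 'ADD D, B'. After: A=-6 B=0 C=-3 D=0 ZF=1 PC=8
Step 9: PC=8 exec 'MUL C, 5'. After: A=-6 B=0 C=-15 D=0 ZF=0 PC=9
Step 10: PC=9 exec 'SUB D, 6'. After: A=-6 B=0 C=-15 D=-6 ZF=0 PC=10
Step 11: PC=10 exec 'MUL B, A'. After: A=-6 B=0 C=-15 D=-6 ZF=1 PC=11
Step 12: PC=11 exec 'MOV A, B'. After: A=0 B=0 C=-15 D=-6 ZF=1 PC=12
Step 13: PC=12 exec 'MUL B, A'. After: A=0 B=0 C=-15 D=-6 ZF=1 PC=13
Step 14: PC=13 exec 'ADD B, C'. After: A=0 B=-15 C=-15 D=-6 ZF=0 PC=14
Step 15: PC=14 exec 'HALT'. After: A=0 B=-15 C=-15 D=-6 ZF=0 PC=14 HALTED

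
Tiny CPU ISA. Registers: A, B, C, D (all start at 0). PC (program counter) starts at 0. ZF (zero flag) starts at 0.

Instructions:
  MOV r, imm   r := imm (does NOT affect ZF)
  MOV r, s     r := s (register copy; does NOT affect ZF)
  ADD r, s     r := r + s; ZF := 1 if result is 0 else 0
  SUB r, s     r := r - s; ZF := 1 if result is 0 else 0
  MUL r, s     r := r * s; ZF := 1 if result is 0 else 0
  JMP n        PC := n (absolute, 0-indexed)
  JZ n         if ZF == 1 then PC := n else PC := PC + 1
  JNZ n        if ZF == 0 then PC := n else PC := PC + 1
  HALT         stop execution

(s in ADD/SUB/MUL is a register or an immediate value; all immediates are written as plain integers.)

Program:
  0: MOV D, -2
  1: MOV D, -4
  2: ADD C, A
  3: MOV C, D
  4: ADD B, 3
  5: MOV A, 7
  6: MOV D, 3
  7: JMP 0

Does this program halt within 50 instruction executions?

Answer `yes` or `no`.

Answer: no

Derivation:
Step 1: PC=0 exec 'MOV D, -2'. After: A=0 B=0 C=0 D=-2 ZF=0 PC=1
Step 2: PC=1 exec 'MOV D, -4'. After: A=0 B=0 C=0 D=-4 ZF=0 PC=2
Step 3: PC=2 exec 'ADD C, A'. After: A=0 B=0 C=0 D=-4 ZF=1 PC=3
Step 4: PC=3 exec 'MOV C, D'. After: A=0 B=0 C=-4 D=-4 ZF=1 PC=4
Step 5: PC=4 exec 'ADD B, 3'. After: A=0 B=3 C=-4 D=-4 ZF=0 PC=5
Step 6: PC=5 exec 'MOV A, 7'. After: A=7 B=3 C=-4 D=-4 ZF=0 PC=6
Step 7: PC=6 exec 'MOV D, 3'. After: A=7 B=3 C=-4 D=3 ZF=0 PC=7
Step 8: PC=7 exec 'JMP 0'. After: A=7 B=3 C=-4 D=3 ZF=0 PC=0
Step 9: PC=0 exec 'MOV D, -2'. After: A=7 B=3 C=-4 D=-2 ZF=0 PC=1
Step 10: PC=1 exec 'MOV D, -4'. After: A=7 B=3 C=-4 D=-4 ZF=0 PC=2
Step 11: PC=2 exec 'ADD C, A'. After: A=7 B=3 C=3 D=-4 ZF=0 PC=3
Step 12: PC=3 exec 'MOV C, D'. After: A=7 B=3 C=-4 D=-4 ZF=0 PC=4
Step 13: PC=4 exec 'ADD B, 3'. After: A=7 B=6 C=-4 D=-4 ZF=0 PC=5
Step 14: PC=5 exec 'MOV A, 7'. After: A=7 B=6 C=-4 D=-4 ZF=0 PC=6
Step 15: PC=6 exec 'MOV D, 3'. After: A=7 B=6 C=-4 D=3 ZF=0 PC=7
After 50 steps: not halted. PC revisits the same instructions with no path to HALT; will never halt.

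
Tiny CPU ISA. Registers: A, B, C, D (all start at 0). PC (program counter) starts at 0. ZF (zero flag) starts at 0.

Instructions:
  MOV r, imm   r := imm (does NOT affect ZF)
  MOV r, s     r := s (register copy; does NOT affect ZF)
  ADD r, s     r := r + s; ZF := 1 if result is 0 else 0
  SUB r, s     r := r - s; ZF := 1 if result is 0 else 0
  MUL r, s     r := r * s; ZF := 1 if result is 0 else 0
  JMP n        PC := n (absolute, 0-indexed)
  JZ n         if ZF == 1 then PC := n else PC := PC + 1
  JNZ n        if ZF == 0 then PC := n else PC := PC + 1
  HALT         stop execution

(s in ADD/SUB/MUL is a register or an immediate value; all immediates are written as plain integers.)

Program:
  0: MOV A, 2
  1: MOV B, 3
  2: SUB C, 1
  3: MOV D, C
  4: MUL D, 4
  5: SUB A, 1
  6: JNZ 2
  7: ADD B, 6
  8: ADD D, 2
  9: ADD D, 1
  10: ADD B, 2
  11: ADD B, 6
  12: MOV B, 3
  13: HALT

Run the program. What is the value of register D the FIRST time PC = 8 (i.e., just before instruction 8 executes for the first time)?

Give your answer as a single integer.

Step 1: PC=0 exec 'MOV A, 2'. After: A=2 B=0 C=0 D=0 ZF=0 PC=1
Step 2: PC=1 exec 'MOV B, 3'. After: A=2 B=3 C=0 D=0 ZF=0 PC=2
Step 3: PC=2 exec 'SUB C, 1'. After: A=2 B=3 C=-1 D=0 ZF=0 PC=3
Step 4: PC=3 exec 'MOV D, C'. After: A=2 B=3 C=-1 D=-1 ZF=0 PC=4
Step 5: PC=4 exec 'MUL D, 4'. After: A=2 B=3 C=-1 D=-4 ZF=0 PC=5
Step 6: PC=5 exec 'SUB A, 1'. After: A=1 B=3 C=-1 D=-4 ZF=0 PC=6
Step 7: PC=6 exec 'JNZ 2'. After: A=1 B=3 C=-1 D=-4 ZF=0 PC=2
Step 8: PC=2 exec 'SUB C, 1'. After: A=1 B=3 C=-2 D=-4 ZF=0 PC=3
Step 9: PC=3 exec 'MOV D, C'. After: A=1 B=3 C=-2 D=-2 ZF=0 PC=4
Step 10: PC=4 exec 'MUL D, 4'. After: A=1 B=3 C=-2 D=-8 ZF=0 PC=5
Step 11: PC=5 exec 'SUB A, 1'. After: A=0 B=3 C=-2 D=-8 ZF=1 PC=6
Step 12: PC=6 exec 'JNZ 2'. After: A=0 B=3 C=-2 D=-8 ZF=1 PC=7
Step 13: PC=7 exec 'ADD B, 6'. After: A=0 B=9 C=-2 D=-8 ZF=0 PC=8
First time PC=8: D=-8

-8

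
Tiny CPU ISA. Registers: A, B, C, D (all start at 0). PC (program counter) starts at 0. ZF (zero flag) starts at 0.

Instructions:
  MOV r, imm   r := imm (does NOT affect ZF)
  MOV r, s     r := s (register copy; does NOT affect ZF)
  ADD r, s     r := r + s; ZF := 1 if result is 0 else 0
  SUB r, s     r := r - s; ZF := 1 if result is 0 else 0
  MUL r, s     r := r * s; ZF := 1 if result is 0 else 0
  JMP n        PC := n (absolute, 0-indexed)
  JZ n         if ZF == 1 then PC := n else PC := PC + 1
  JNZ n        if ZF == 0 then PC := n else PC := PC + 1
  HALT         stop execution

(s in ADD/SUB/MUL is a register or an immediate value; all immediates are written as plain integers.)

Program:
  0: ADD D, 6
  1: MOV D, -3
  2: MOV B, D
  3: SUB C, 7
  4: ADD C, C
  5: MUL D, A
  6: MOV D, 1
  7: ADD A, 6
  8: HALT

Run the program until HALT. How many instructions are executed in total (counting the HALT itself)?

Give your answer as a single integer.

Answer: 9

Derivation:
Step 1: PC=0 exec 'ADD D, 6'. After: A=0 B=0 C=0 D=6 ZF=0 PC=1
Step 2: PC=1 exec 'MOV D, -3'. After: A=0 B=0 C=0 D=-3 ZF=0 PC=2
Step 3: PC=2 exec 'MOV B, D'. After: A=0 B=-3 C=0 D=-3 ZF=0 PC=3
Step 4: PC=3 exec 'SUB C, 7'. After: A=0 B=-3 C=-7 D=-3 ZF=0 PC=4
Step 5: PC=4 exec 'ADD C, C'. After: A=0 B=-3 C=-14 D=-3 ZF=0 PC=5
Step 6: PC=5 exec 'MUL D, A'. After: A=0 B=-3 C=-14 D=0 ZF=1 PC=6
Step 7: PC=6 exec 'MOV D, 1'. After: A=0 B=-3 C=-14 D=1 ZF=1 PC=7
Step 8: PC=7 exec 'ADD A, 6'. After: A=6 B=-3 C=-14 D=1 ZF=0 PC=8
Step 9: PC=8 exec 'HALT'. After: A=6 B=-3 C=-14 D=1 ZF=0 PC=8 HALTED
Total instructions executed: 9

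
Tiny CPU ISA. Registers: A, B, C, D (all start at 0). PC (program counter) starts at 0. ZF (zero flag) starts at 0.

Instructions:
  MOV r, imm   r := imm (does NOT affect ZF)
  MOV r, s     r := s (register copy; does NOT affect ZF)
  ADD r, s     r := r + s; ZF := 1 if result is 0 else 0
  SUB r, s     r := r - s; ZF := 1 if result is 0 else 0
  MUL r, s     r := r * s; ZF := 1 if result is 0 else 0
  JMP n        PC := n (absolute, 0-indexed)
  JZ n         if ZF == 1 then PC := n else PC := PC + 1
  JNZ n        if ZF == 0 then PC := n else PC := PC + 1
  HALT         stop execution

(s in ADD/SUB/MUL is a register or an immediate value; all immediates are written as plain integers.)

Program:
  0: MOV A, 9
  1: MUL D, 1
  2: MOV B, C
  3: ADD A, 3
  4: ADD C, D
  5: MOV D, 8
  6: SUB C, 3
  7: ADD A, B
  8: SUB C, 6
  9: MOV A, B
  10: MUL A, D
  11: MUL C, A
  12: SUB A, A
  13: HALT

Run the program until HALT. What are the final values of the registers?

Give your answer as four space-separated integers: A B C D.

Answer: 0 0 0 8

Derivation:
Step 1: PC=0 exec 'MOV A, 9'. After: A=9 B=0 C=0 D=0 ZF=0 PC=1
Step 2: PC=1 exec 'MUL D, 1'. After: A=9 B=0 C=0 D=0 ZF=1 PC=2
Step 3: PC=2 exec 'MOV B, C'. After: A=9 B=0 C=0 D=0 ZF=1 PC=3
Step 4: PC=3 exec 'ADD A, 3'. After: A=12 B=0 C=0 D=0 ZF=0 PC=4
Step 5: PC=4 exec 'ADD C, D'. After: A=12 B=0 C=0 D=0 ZF=1 PC=5
Step 6: PC=5 exec 'MOV D, 8'. After: A=12 B=0 C=0 D=8 ZF=1 PC=6
Step 7: PC=6 exec 'SUB C, 3'. After: A=12 B=0 C=-3 D=8 ZF=0 PC=7
Step 8: PC=7 exec 'ADD A, B'. After: A=12 B=0 C=-3 D=8 ZF=0 PC=8
Step 9: PC=8 exec 'SUB C, 6'. After: A=12 B=0 C=-9 D=8 ZF=0 PC=9
Step 10: PC=9 exec 'MOV A, B'. After: A=0 B=0 C=-9 D=8 ZF=0 PC=10
Step 11: PC=10 exec 'MUL A, D'. After: A=0 B=0 C=-9 D=8 ZF=1 PC=11
Step 12: PC=11 exec 'MUL C, A'. After: A=0 B=0 C=0 D=8 ZF=1 PC=12
Step 13: PC=12 exec 'SUB A, A'. After: A=0 B=0 C=0 D=8 ZF=1 PC=13
Step 14: PC=13 exec 'HALT'. After: A=0 B=0 C=0 D=8 ZF=1 PC=13 HALTED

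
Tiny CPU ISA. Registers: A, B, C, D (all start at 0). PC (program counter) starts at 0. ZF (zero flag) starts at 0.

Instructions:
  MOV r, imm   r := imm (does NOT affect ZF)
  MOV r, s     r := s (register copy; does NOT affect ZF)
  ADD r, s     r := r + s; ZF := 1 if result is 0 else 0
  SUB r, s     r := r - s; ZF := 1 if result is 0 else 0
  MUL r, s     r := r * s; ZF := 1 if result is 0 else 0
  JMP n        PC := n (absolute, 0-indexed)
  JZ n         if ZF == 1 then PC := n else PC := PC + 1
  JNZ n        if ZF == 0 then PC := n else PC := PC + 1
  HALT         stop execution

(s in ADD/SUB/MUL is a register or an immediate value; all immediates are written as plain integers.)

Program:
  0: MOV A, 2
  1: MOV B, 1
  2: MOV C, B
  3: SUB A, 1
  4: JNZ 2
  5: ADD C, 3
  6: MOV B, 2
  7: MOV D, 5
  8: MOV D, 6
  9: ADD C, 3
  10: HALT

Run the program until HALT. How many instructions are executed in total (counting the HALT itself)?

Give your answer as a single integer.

Answer: 14

Derivation:
Step 1: PC=0 exec 'MOV A, 2'. After: A=2 B=0 C=0 D=0 ZF=0 PC=1
Step 2: PC=1 exec 'MOV B, 1'. After: A=2 B=1 C=0 D=0 ZF=0 PC=2
Step 3: PC=2 exec 'MOV C, B'. After: A=2 B=1 C=1 D=0 ZF=0 PC=3
Step 4: PC=3 exec 'SUB A, 1'. After: A=1 B=1 C=1 D=0 ZF=0 PC=4
Step 5: PC=4 exec 'JNZ 2'. After: A=1 B=1 C=1 D=0 ZF=0 PC=2
Step 6: PC=2 exec 'MOV C, B'. After: A=1 B=1 C=1 D=0 ZF=0 PC=3
Step 7: PC=3 exec 'SUB A, 1'. After: A=0 B=1 C=1 D=0 ZF=1 PC=4
Step 8: PC=4 exec 'JNZ 2'. After: A=0 B=1 C=1 D=0 ZF=1 PC=5
Step 9: PC=5 exec 'ADD C, 3'. After: A=0 B=1 C=4 D=0 ZF=0 PC=6
Step 10: PC=6 exec 'MOV B, 2'. After: A=0 B=2 C=4 D=0 ZF=0 PC=7
Step 11: PC=7 exec 'MOV D, 5'. After: A=0 B=2 C=4 D=5 ZF=0 PC=8
Step 12: PC=8 exec 'MOV D, 6'. After: A=0 B=2 C=4 D=6 ZF=0 PC=9
Step 13: PC=9 exec 'ADD C, 3'. After: A=0 B=2 C=7 D=6 ZF=0 PC=10
Step 14: PC=10 exec 'HALT'. After: A=0 B=2 C=7 D=6 ZF=0 PC=10 HALTED
Total instructions executed: 14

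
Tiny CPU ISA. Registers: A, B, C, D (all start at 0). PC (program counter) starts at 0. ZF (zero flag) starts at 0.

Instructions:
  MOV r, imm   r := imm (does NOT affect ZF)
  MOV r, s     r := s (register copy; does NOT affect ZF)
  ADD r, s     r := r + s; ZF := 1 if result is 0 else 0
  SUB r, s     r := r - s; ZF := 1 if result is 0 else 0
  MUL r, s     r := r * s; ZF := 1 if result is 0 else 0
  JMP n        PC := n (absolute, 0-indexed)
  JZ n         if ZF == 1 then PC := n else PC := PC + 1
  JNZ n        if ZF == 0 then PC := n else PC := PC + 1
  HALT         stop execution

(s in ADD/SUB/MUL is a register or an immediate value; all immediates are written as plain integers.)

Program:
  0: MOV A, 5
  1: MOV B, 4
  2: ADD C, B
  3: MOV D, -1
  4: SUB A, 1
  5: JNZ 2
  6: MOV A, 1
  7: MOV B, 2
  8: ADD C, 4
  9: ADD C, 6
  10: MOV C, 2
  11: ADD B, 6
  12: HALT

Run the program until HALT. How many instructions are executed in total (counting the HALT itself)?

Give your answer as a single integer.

Answer: 29

Derivation:
Step 1: PC=0 exec 'MOV A, 5'. After: A=5 B=0 C=0 D=0 ZF=0 PC=1
Step 2: PC=1 exec 'MOV B, 4'. After: A=5 B=4 C=0 D=0 ZF=0 PC=2
Step 3: PC=2 exec 'ADD C, B'. After: A=5 B=4 C=4 D=0 ZF=0 PC=3
Step 4: PC=3 exec 'MOV D, -1'. After: A=5 B=4 C=4 D=-1 ZF=0 PC=4
Step 5: PC=4 exec 'SUB A, 1'. After: A=4 B=4 C=4 D=-1 ZF=0 PC=5
Step 6: PC=5 exec 'JNZ 2'. After: A=4 B=4 C=4 D=-1 ZF=0 PC=2
Step 7: PC=2 exec 'ADD C, B'. After: A=4 B=4 C=8 D=-1 ZF=0 PC=3
Step 8: PC=3 exec 'MOV D, -1'. After: A=4 B=4 C=8 D=-1 ZF=0 PC=4
Step 9: PC=4 exec 'SUB A, 1'. After: A=3 B=4 C=8 D=-1 ZF=0 PC=5
Step 10: PC=5 exec 'JNZ 2'. After: A=3 B=4 C=8 D=-1 ZF=0 PC=2
Step 11: PC=2 exec 'ADD C, B'. After: A=3 B=4 C=12 D=-1 ZF=0 PC=3
Step 12: PC=3 exec 'MOV D, -1'. After: A=3 B=4 C=12 D=-1 ZF=0 PC=4
Step 13: PC=4 exec 'SUB A, 1'. After: A=2 B=4 C=12 D=-1 ZF=0 PC=5
Step 14: PC=5 exec 'JNZ 2'. After: A=2 B=4 C=12 D=-1 ZF=0 PC=2
Step 15: PC=2 exec 'ADD C, B'. After: A=2 B=4 C=16 D=-1 ZF=0 PC=3
Step 16: PC=3 exec 'MOV D, -1'. After: A=2 B=4 C=16 D=-1 ZF=0 PC=4
Step 17: PC=4 exec 'SUB A, 1'. After: A=1 B=4 C=16 D=-1 ZF=0 PC=5
Step 18: PC=5 exec 'JNZ 2'. After: A=1 B=4 C=16 D=-1 ZF=0 PC=2
Step 19: PC=2 exec 'ADD C, B'. After: A=1 B=4 C=20 D=-1 ZF=0 PC=3
Step 20: PC=3 exec 'MOV D, -1'. After: A=1 B=4 C=20 D=-1 ZF=0 PC=4
Step 21: PC=4 exec 'SUB A, 1'. After: A=0 B=4 C=20 D=-1 ZF=1 PC=5
Step 22: PC=5 exec 'JNZ 2'. After: A=0 B=4 C=20 D=-1 ZF=1 PC=6
Step 23: PC=6 exec 'MOV A, 1'. After: A=1 B=4 C=20 D=-1 ZF=1 PC=7
Step 24: PC=7 exec 'MOV B, 2'. After: A=1 B=2 C=20 D=-1 ZF=1 PC=8
Step 25: PC=8 exec 'ADD C, 4'. After: A=1 B=2 C=24 D=-1 ZF=0 PC=9
Step 26: PC=9 exec 'ADD C, 6'. After: A=1 B=2 C=30 D=-1 ZF=0 PC=10
Step 27: PC=10 exec 'MOV C, 2'. After: A=1 B=2 C=2 D=-1 ZF=0 PC=11
Step 28: PC=11 exec 'ADD B, 6'. After: A=1 B=8 C=2 D=-1 ZF=0 PC=12
Step 29: PC=12 exec 'HALT'. After: A=1 B=8 C=2 D=-1 ZF=0 PC=12 HALTED
Total instructions executed: 29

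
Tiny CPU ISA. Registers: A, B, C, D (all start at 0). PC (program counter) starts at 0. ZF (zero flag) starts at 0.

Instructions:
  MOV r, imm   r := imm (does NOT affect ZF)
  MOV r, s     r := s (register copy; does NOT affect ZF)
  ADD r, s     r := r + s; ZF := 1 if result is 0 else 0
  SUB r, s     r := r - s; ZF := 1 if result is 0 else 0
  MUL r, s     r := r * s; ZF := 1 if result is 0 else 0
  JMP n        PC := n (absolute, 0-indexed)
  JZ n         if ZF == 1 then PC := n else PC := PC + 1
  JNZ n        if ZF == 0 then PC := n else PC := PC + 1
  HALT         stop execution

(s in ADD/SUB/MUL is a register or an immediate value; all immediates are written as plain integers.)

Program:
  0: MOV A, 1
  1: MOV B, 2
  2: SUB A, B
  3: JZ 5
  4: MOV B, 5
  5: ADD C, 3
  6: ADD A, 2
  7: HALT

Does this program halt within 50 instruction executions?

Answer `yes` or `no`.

Step 1: PC=0 exec 'MOV A, 1'. After: A=1 B=0 C=0 D=0 ZF=0 PC=1
Step 2: PC=1 exec 'MOV B, 2'. After: A=1 B=2 C=0 D=0 ZF=0 PC=2
Step 3: PC=2 exec 'SUB A, B'. After: A=-1 B=2 C=0 D=0 ZF=0 PC=3
Step 4: PC=3 exec 'JZ 5'. After: A=-1 B=2 C=0 D=0 ZF=0 PC=4
Step 5: PC=4 exec 'MOV B, 5'. After: A=-1 B=5 C=0 D=0 ZF=0 PC=5
Step 6: PC=5 exec 'ADD C, 3'. After: A=-1 B=5 C=3 D=0 ZF=0 PC=6
Step 7: PC=6 exec 'ADD A, 2'. After: A=1 B=5 C=3 D=0 ZF=0 PC=7
Step 8: PC=7 exec 'HALT'. After: A=1 B=5 C=3 D=0 ZF=0 PC=7 HALTED

Answer: yes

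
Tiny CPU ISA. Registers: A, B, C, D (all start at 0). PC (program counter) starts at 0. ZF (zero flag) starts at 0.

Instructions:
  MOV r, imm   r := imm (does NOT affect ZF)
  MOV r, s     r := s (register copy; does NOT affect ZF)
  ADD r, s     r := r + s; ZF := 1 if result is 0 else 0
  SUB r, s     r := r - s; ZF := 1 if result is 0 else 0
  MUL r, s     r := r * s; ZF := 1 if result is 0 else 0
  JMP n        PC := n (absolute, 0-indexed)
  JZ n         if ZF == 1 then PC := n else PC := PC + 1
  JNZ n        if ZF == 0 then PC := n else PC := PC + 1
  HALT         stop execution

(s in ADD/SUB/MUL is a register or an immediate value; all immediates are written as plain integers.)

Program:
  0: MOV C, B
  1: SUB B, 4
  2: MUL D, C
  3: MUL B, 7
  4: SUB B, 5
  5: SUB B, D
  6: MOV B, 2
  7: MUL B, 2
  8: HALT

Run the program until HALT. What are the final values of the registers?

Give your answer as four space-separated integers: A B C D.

Answer: 0 4 0 0

Derivation:
Step 1: PC=0 exec 'MOV C, B'. After: A=0 B=0 C=0 D=0 ZF=0 PC=1
Step 2: PC=1 exec 'SUB B, 4'. After: A=0 B=-4 C=0 D=0 ZF=0 PC=2
Step 3: PC=2 exec 'MUL D, C'. After: A=0 B=-4 C=0 D=0 ZF=1 PC=3
Step 4: PC=3 exec 'MUL B, 7'. After: A=0 B=-28 C=0 D=0 ZF=0 PC=4
Step 5: PC=4 exec 'SUB B, 5'. After: A=0 B=-33 C=0 D=0 ZF=0 PC=5
Step 6: PC=5 exec 'SUB B, D'. After: A=0 B=-33 C=0 D=0 ZF=0 PC=6
Step 7: PC=6 exec 'MOV B, 2'. After: A=0 B=2 C=0 D=0 ZF=0 PC=7
Step 8: PC=7 exec 'MUL B, 2'. After: A=0 B=4 C=0 D=0 ZF=0 PC=8
Step 9: PC=8 exec 'HALT'. After: A=0 B=4 C=0 D=0 ZF=0 PC=8 HALTED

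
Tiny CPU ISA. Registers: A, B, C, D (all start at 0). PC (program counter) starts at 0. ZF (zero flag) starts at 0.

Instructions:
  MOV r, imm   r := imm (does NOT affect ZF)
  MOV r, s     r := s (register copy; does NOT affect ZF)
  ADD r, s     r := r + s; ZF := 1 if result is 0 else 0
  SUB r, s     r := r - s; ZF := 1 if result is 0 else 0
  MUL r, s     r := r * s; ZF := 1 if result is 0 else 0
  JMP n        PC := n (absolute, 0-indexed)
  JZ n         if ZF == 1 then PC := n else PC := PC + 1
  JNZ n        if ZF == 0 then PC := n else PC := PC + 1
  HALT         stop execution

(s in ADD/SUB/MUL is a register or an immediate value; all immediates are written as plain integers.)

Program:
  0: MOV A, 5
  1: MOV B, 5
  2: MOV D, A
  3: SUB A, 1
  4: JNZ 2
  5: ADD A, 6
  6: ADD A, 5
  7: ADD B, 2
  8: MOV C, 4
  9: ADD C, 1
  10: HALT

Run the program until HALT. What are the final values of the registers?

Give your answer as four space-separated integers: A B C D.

Step 1: PC=0 exec 'MOV A, 5'. After: A=5 B=0 C=0 D=0 ZF=0 PC=1
Step 2: PC=1 exec 'MOV B, 5'. After: A=5 B=5 C=0 D=0 ZF=0 PC=2
Step 3: PC=2 exec 'MOV D, A'. After: A=5 B=5 C=0 D=5 ZF=0 PC=3
Step 4: PC=3 exec 'SUB A, 1'. After: A=4 B=5 C=0 D=5 ZF=0 PC=4
Step 5: PC=4 exec 'JNZ 2'. After: A=4 B=5 C=0 D=5 ZF=0 PC=2
Step 6: PC=2 exec 'MOV D, A'. After: A=4 B=5 C=0 D=4 ZF=0 PC=3
Step 7: PC=3 exec 'SUB A, 1'. After: A=3 B=5 C=0 D=4 ZF=0 PC=4
Step 8: PC=4 exec 'JNZ 2'. After: A=3 B=5 C=0 D=4 ZF=0 PC=2
Step 9: PC=2 exec 'MOV D, A'. After: A=3 B=5 C=0 D=3 ZF=0 PC=3
Step 10: PC=3 exec 'SUB A, 1'. After: A=2 B=5 C=0 D=3 ZF=0 PC=4
Step 11: PC=4 exec 'JNZ 2'. After: A=2 B=5 C=0 D=3 ZF=0 PC=2
Step 12: PC=2 exec 'MOV D, A'. After: A=2 B=5 C=0 D=2 ZF=0 PC=3
Step 13: PC=3 exec 'SUB A, 1'. After: A=1 B=5 C=0 D=2 ZF=0 PC=4
Step 14: PC=4 exec 'JNZ 2'. After: A=1 B=5 C=0 D=2 ZF=0 PC=2
Step 15: PC=2 exec 'MOV D, A'. After: A=1 B=5 C=0 D=1 ZF=0 PC=3
Step 16: PC=3 exec 'SUB A, 1'. After: A=0 B=5 C=0 D=1 ZF=1 PC=4
Step 17: PC=4 exec 'JNZ 2'. After: A=0 B=5 C=0 D=1 ZF=1 PC=5
Step 18: PC=5 exec 'ADD A, 6'. After: A=6 B=5 C=0 D=1 ZF=0 PC=6
Step 19: PC=6 exec 'ADD A, 5'. After: A=11 B=5 C=0 D=1 ZF=0 PC=7
Step 20: PC=7 exec 'ADD B, 2'. After: A=11 B=7 C=0 D=1 ZF=0 PC=8
Step 21: PC=8 exec 'MOV C, 4'. After: A=11 B=7 C=4 D=1 ZF=0 PC=9
Step 22: PC=9 exec 'ADD C, 1'. After: A=11 B=7 C=5 D=1 ZF=0 PC=10
Step 23: PC=10 exec 'HALT'. After: A=11 B=7 C=5 D=1 ZF=0 PC=10 HALTED

Answer: 11 7 5 1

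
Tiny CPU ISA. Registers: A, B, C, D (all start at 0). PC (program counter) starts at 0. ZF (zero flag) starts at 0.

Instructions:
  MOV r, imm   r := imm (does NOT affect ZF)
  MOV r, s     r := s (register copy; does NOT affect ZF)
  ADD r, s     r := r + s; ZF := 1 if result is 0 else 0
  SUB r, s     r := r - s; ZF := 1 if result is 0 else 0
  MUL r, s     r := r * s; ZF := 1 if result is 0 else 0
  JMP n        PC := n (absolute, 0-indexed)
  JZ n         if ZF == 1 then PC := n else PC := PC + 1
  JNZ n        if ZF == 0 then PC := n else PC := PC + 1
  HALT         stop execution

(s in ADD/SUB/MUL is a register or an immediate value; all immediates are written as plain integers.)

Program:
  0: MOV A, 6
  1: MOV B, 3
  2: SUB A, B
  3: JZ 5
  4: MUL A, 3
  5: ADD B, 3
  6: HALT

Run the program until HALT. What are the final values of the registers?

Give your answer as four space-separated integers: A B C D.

Answer: 9 6 0 0

Derivation:
Step 1: PC=0 exec 'MOV A, 6'. After: A=6 B=0 C=0 D=0 ZF=0 PC=1
Step 2: PC=1 exec 'MOV B, 3'. After: A=6 B=3 C=0 D=0 ZF=0 PC=2
Step 3: PC=2 exec 'SUB A, B'. After: A=3 B=3 C=0 D=0 ZF=0 PC=3
Step 4: PC=3 exec 'JZ 5'. After: A=3 B=3 C=0 D=0 ZF=0 PC=4
Step 5: PC=4 exec 'MUL A, 3'. After: A=9 B=3 C=0 D=0 ZF=0 PC=5
Step 6: PC=5 exec 'ADD B, 3'. After: A=9 B=6 C=0 D=0 ZF=0 PC=6
Step 7: PC=6 exec 'HALT'. After: A=9 B=6 C=0 D=0 ZF=0 PC=6 HALTED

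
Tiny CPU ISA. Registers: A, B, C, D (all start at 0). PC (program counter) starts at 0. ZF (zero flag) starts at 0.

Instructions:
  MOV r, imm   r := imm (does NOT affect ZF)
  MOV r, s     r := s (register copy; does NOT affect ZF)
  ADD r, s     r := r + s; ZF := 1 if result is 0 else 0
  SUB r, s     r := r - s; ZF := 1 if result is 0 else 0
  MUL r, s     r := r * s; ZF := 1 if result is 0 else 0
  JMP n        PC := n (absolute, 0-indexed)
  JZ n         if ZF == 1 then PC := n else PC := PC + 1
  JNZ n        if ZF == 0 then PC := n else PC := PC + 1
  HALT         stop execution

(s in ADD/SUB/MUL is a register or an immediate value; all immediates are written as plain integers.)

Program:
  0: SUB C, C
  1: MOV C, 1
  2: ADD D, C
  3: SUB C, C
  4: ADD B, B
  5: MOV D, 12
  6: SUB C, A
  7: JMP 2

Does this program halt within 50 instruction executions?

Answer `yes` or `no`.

Answer: no

Derivation:
Step 1: PC=0 exec 'SUB C, C'. After: A=0 B=0 C=0 D=0 ZF=1 PC=1
Step 2: PC=1 exec 'MOV C, 1'. After: A=0 B=0 C=1 D=0 ZF=1 PC=2
Step 3: PC=2 exec 'ADD D, C'. After: A=0 B=0 C=1 D=1 ZF=0 PC=3
Step 4: PC=3 exec 'SUB C, C'. After: A=0 B=0 C=0 D=1 ZF=1 PC=4
Step 5: PC=4 exec 'ADD B, B'. After: A=0 B=0 C=0 D=1 ZF=1 PC=5
Step 6: PC=5 exec 'MOV D, 12'. After: A=0 B=0 C=0 D=12 ZF=1 PC=6
Step 7: PC=6 exec 'SUB C, A'. After: A=0 B=0 C=0 D=12 ZF=1 PC=7
Step 8: PC=7 exec 'JMP 2'. After: A=0 B=0 C=0 D=12 ZF=1 PC=2
Step 9: PC=2 exec 'ADD D, C'. After: A=0 B=0 C=0 D=12 ZF=0 PC=3
Step 10: PC=3 exec 'SUB C, C'. After: A=0 B=0 C=0 D=12 ZF=1 PC=4
Step 11: PC=4 exec 'ADD B, B'. After: A=0 B=0 C=0 D=12 ZF=1 PC=5
Step 12: PC=5 exec 'MOV D, 12'. After: A=0 B=0 C=0 D=12 ZF=1 PC=6
State after step 12 equals state after step 6: the program is in a cycle of length 6 and will never halt.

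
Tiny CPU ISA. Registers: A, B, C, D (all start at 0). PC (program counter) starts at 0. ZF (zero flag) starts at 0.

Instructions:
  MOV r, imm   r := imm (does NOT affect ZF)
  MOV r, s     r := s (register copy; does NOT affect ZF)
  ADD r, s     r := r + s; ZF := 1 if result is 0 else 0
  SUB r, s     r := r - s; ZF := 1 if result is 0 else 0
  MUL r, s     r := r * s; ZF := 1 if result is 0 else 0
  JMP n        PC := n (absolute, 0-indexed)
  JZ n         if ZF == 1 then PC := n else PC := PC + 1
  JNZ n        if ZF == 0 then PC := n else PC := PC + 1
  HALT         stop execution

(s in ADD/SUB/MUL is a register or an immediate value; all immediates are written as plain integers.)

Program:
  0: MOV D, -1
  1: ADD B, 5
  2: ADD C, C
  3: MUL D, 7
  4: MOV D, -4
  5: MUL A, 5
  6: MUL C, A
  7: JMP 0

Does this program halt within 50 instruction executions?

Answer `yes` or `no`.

Answer: no

Derivation:
Step 1: PC=0 exec 'MOV D, -1'. After: A=0 B=0 C=0 D=-1 ZF=0 PC=1
Step 2: PC=1 exec 'ADD B, 5'. After: A=0 B=5 C=0 D=-1 ZF=0 PC=2
Step 3: PC=2 exec 'ADD C, C'. After: A=0 B=5 C=0 D=-1 ZF=1 PC=3
Step 4: PC=3 exec 'MUL D, 7'. After: A=0 B=5 C=0 D=-7 ZF=0 PC=4
Step 5: PC=4 exec 'MOV D, -4'. After: A=0 B=5 C=0 D=-4 ZF=0 PC=5
Step 6: PC=5 exec 'MUL A, 5'. After: A=0 B=5 C=0 D=-4 ZF=1 PC=6
Step 7: PC=6 exec 'MUL C, A'. After: A=0 B=5 C=0 D=-4 ZF=1 PC=7
Step 8: PC=7 exec 'JMP 0'. After: A=0 B=5 C=0 D=-4 ZF=1 PC=0
Step 9: PC=0 exec 'MOV D, -1'. After: A=0 B=5 C=0 D=-1 ZF=1 PC=1
Step 10: PC=1 exec 'ADD B, 5'. After: A=0 B=10 C=0 D=-1 ZF=0 PC=2
Step 11: PC=2 exec 'ADD C, C'. After: A=0 B=10 C=0 D=-1 ZF=1 PC=3
Step 12: PC=3 exec 'MUL D, 7'. After: A=0 B=10 C=0 D=-7 ZF=0 PC=4
Step 13: PC=4 exec 'MOV D, -4'. After: A=0 B=10 C=0 D=-4 ZF=0 PC=5
Step 14: PC=5 exec 'MUL A, 5'. After: A=0 B=10 C=0 D=-4 ZF=1 PC=6
Step 15: PC=6 exec 'MUL C, A'. After: A=0 B=10 C=0 D=-4 ZF=1 PC=7
After 50 steps: not halted. PC revisits the same instructions with no path to HALT; will never halt.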